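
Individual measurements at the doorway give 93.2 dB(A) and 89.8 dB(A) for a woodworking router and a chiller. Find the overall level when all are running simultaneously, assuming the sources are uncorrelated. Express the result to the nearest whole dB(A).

Incoherent sources combine by intensity addition: L_total = 10·log₁₀(Σ 10^(L_i/10)).
Σ 10^(L/10) = 10^(93.2/10) + 10^(89.8/10) = 3.044e+09.
L_total = 10·log₁₀(3.044e+09) = 94.83 dB(A).

95 dB(A)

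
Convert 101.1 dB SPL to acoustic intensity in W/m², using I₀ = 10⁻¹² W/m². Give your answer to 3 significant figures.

L = 10·log₁₀(I/I₀) ⇒ I = I₀·10^(L/10) = 10⁻¹² × 10^10.11.

0.0129 W/m²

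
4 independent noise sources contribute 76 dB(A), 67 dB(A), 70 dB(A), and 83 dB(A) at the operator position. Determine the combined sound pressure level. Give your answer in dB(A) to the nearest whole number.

For uncorrelated sources the intensities add, so convert each level to linear form, sum, and take 10·log₁₀ of the total.
Σ 10^(L/10) = 10^(76/10) + 10^(67/10) + 10^(70/10) + 10^(83/10) = 2.543e+08.
L_total = 10·log₁₀(2.543e+08) = 84.05 dB(A).

84 dB(A)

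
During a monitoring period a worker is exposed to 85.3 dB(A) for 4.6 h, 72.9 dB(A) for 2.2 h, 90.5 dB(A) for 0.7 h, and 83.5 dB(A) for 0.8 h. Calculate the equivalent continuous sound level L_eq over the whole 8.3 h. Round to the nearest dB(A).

85 dB(A)

L_eq = 10·log₁₀[(1/T)·Σ tᵢ·10^(Lᵢ/10)] with T = 8.3 h.
Σ tᵢ·10^(Lᵢ/10) = 4.6·10^(85.3/10) + 2.2·10^(72.9/10) + 0.7·10^(90.5/10) + 0.8·10^(83.5/10) = 2.566e+09.
L_eq = 10·log₁₀(2.566e+09/8.3) = 84.90 dB(A).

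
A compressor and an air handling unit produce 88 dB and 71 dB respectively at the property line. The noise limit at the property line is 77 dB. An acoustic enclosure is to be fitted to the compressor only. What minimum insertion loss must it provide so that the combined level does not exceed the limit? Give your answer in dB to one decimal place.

The untreated sources together contribute 10^(71/10) = 1.259e+07, i.e. 71.00 dB.
The limit corresponds to 10^(77/10) = 5.012e+07; subtracting the fixed part leaves 3.753e+07 for the compressor, i.e. 75.74 dB.
Required insertion loss = 88 − 75.74 = 12.26 dB.

12.3 dB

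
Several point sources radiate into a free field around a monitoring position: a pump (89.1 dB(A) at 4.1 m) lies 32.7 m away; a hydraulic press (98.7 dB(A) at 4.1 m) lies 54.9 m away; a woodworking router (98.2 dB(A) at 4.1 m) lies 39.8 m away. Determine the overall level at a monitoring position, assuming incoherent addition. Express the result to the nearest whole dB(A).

81 dB(A)

First find each source's level at the receiver (point-source: −20·log₁₀(r/r_ref)), then combine on an intensity basis.
pump: 89.1 − 20·log₁₀(32.7/4.1) = 89.1 − 18.04 = 71.06 dB(A).
hydraulic press: 98.7 − 20·log₁₀(54.9/4.1) = 98.7 − 22.54 = 76.16 dB(A).
woodworking router: 98.2 − 20·log₁₀(39.8/4.1) = 98.2 − 19.74 = 78.46 dB(A).
Σ 10^(L/10) = 1.242e+08 → L_total = 10·log₁₀(1.242e+08) = 80.94 dB(A).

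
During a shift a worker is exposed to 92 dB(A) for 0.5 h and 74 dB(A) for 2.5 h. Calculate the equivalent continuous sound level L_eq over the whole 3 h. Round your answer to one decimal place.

84.5 dB(A)

L_eq = 10·log₁₀[(1/T)·Σ tᵢ·10^(Lᵢ/10)] with T = 3 h.
Σ tᵢ·10^(Lᵢ/10) = 0.5·10^(92/10) + 2.5·10^(74/10) = 8.552e+08.
L_eq = 10·log₁₀(8.552e+08/3) = 84.55 dB(A).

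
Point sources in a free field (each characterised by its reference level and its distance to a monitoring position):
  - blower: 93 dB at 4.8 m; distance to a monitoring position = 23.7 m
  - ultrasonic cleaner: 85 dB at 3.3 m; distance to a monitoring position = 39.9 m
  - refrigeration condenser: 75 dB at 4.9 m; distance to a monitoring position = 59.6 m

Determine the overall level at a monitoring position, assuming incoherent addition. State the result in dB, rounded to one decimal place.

Propagate each source to the receiver with L = L_ref − 20·log₁₀(r/r_ref), then add intensities.
blower: 93 − 20·log₁₀(23.7/4.8) = 93 − 13.87 = 79.13 dB.
ultrasonic cleaner: 85 − 20·log₁₀(39.9/3.3) = 85 − 21.65 = 63.35 dB.
refrigeration condenser: 75 − 20·log₁₀(59.6/4.9) = 75 − 21.70 = 53.30 dB.
Σ 10^(L/10) = 8.422e+07 → L_total = 10·log₁₀(8.422e+07) = 79.25 dB.

79.3 dB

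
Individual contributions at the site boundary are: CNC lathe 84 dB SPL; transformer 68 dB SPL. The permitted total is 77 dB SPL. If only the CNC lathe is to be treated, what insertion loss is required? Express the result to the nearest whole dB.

Everything except the CNC lathe sums to 10^(68/10) = 6.310e+06 in linear terms, 68.00 dB SPL.
The limit corresponds to 10^(77/10) = 5.012e+07; subtracting the fixed part leaves 4.381e+07 for the CNC lathe, i.e. 76.42 dB SPL.
Required insertion loss = 84 − 76.42 = 7.58 dB.

8 dB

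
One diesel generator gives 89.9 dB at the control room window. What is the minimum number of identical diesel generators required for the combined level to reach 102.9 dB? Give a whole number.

20

N identical sources give L₁ + 10·log₁₀ N, so require 10·log₁₀ N ≥ 102.9 − 89.9 = 13.0 dB.
N ≥ 10^(13.0/10) = 19.953, so N = 20.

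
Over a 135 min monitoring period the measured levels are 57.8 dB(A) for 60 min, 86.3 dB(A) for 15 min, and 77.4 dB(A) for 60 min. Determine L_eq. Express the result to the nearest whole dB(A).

Weight each interval's intensity by its duration and average over T = 135 min:
Σ tᵢ·10^(Lᵢ/10) = 60·10^(57.8/10) + 15·10^(86.3/10) + 60·10^(77.4/10) = 9.732e+09.
L_eq = 10·log₁₀(9.732e+09/135) = 78.58 dB(A).

79 dB(A)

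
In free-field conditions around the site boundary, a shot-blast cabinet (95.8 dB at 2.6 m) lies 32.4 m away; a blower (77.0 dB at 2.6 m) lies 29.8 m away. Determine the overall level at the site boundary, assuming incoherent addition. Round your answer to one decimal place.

First find each source's level at the receiver (point-source: −20·log₁₀(r/r_ref)), then combine on an intensity basis.
shot-blast cabinet: 95.8 − 20·log₁₀(32.4/2.6) = 95.8 − 21.91 = 73.89 dB.
blower: 77.0 − 20·log₁₀(29.8/2.6) = 77.0 − 21.18 = 55.82 dB.
Σ 10^(L/10) = 2.486e+07 → L_total = 10·log₁₀(2.486e+07) = 73.96 dB.

74.0 dB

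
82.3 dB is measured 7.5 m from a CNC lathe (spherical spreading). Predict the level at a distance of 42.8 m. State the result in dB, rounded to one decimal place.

67.2 dB

Point-source attenuation: ΔL = 20·log₁₀(r₂/r₁) = 20·log₁₀(42.8/7.5) = 15.128 dB.
L₂ = 82.3 − 20·log₁₀(42.8/7.5) = 82.3 − 15.128 = 67.17 dB.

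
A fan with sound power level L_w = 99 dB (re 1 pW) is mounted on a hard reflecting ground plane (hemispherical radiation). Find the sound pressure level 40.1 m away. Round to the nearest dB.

59 dB

L_p = L_w − 10·log₁₀(2π·r²) with r = 40.1 m.
2π·r² = 1.01e+04 m², 10·log₁₀ of that is 40.045 dB.
L_p = 99 − 40.045 = 58.96 dB.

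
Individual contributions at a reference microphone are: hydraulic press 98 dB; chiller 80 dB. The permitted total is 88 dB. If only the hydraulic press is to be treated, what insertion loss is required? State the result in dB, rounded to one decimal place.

10.7 dB

The untreated sources together contribute 10^(80/10) = 1.000e+08, i.e. 80.00 dB.
To meet 88 dB overall, the treated hydraulic press may contribute at most 10^(88/10) − 1.000e+08 = 5.310e+08, i.e. 87.25 dB.
Required insertion loss = 98 − 87.25 = 10.75 dB.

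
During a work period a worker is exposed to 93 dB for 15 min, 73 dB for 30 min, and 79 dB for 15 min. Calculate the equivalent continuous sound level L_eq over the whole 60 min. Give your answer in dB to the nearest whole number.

The energy average is taken in the linear domain: L_eq = 10·log₁₀[(Σ tᵢ·10^(Lᵢ/10))/T], T = 60 min.
Σ tᵢ·10^(Lᵢ/10) = 15·10^(93/10) + 30·10^(73/10) + 15·10^(79/10) = 3.172e+10.
L_eq = 10·log₁₀(3.172e+10/60) = 87.23 dB.

87 dB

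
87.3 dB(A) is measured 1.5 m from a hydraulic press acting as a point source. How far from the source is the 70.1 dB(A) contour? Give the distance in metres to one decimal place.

10.9 m

Point-source spreading drops the level by 20·log₁₀(r₂/r₁); inverting, r₂/r₁ = 10^(ΔL/20).
r₂ = 1.5·10^((87.3−70.1)/20) = 1.5·10^(17.2/20) = 10.87 m.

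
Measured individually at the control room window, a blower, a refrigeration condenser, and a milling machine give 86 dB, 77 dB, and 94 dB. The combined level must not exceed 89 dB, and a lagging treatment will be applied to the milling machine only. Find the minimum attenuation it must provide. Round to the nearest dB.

Fixed contribution from the other sources: Σ 10^(L/10) = 10^(86/10) + 10^(77/10) = 4.482e+08 (86.51 dB).
To meet 89 dB overall, the treated milling machine may contribute at most 10^(89/10) − 4.482e+08 = 3.461e+08, i.e. 85.39 dB.
So the milling machine must be reduced from 94 to 85.39 dB: IL = 8.61 dB.

9 dB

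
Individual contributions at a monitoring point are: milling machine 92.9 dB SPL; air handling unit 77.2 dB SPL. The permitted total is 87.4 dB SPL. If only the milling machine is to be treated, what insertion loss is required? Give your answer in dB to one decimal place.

The untreated sources together contribute 10^(77.2/10) = 5.248e+07, i.e. 77.20 dB SPL.
The limit corresponds to 10^(87.4/10) = 5.495e+08; subtracting the fixed part leaves 4.971e+08 for the milling machine, i.e. 86.96 dB SPL.
So the milling machine must be reduced from 92.9 to 86.96 dB SPL: IL = 5.94 dB.

5.9 dB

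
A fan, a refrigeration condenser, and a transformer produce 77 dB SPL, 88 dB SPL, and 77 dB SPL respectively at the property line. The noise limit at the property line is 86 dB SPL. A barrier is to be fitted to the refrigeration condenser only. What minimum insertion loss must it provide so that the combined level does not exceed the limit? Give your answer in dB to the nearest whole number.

Fixed contribution from the other sources: Σ 10^(L/10) = 10^(77/10) + 10^(77/10) = 1.002e+08 (80.01 dB SPL).
To meet 86 dB SPL overall, the treated refrigeration condenser may contribute at most 10^(86/10) − 1.002e+08 = 2.979e+08, i.e. 84.74 dB SPL.
So the refrigeration condenser must be reduced from 88 to 84.74 dB SPL: IL = 3.26 dB.

3 dB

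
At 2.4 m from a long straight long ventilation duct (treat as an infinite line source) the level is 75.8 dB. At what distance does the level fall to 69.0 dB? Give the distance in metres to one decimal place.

11.5 m

For a line source L₁ − L₂ = 10·log₁₀(r₂/r₁), so r₂ = r₁·10^((L₁−L₂)/10).
r₂ = 2.4·10^((75.8−69.0)/10) = 2.4·10^(6.8/10) = 11.49 m.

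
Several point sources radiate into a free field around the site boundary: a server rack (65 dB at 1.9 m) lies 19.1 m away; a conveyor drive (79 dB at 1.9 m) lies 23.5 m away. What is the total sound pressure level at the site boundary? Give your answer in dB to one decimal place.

57.4 dB

Propagate each source to the receiver with L = L_ref − 20·log₁₀(r/r_ref), then add intensities.
server rack: 65 − 20·log₁₀(19.1/1.9) = 65 − 20.05 = 44.95 dB.
conveyor drive: 79 − 20·log₁₀(23.5/1.9) = 79 − 21.85 = 57.15 dB.
Σ 10^(L/10) = 5.505e+05 → L_total = 10·log₁₀(5.505e+05) = 57.41 dB.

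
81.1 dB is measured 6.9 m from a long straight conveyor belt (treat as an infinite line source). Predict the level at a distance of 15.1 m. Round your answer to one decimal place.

77.7 dB

For a line source, L₂ = L₁ − 10·log₁₀(r₂/r₁).
L₂ = 81.1 − 10·log₁₀(15.1/6.9) = 81.1 − 3.401 = 77.70 dB.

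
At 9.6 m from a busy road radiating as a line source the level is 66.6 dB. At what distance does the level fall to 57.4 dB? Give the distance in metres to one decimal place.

79.8 m

The 9.2 dB drop corresponds to a distance ratio of 10^(9.2/10) for a line source.
r₂ = 9.6·10^((66.6−57.4)/10) = 9.6·10^(9.2/10) = 79.85 m.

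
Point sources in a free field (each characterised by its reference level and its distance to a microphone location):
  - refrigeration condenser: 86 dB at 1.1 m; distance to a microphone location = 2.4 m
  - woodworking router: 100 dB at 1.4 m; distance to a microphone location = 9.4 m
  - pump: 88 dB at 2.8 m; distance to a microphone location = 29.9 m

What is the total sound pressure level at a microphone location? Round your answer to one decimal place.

84.9 dB

Propagate each source to the receiver with L = L_ref − 20·log₁₀(r/r_ref), then add intensities.
refrigeration condenser: 86 − 20·log₁₀(2.4/1.1) = 86 − 6.78 = 79.22 dB.
woodworking router: 100 − 20·log₁₀(9.4/1.4) = 100 − 16.54 = 83.46 dB.
pump: 88 − 20·log₁₀(29.9/2.8) = 88 − 20.57 = 67.43 dB.
Σ 10^(L/10) = 3.110e+08 → L_total = 10·log₁₀(3.110e+08) = 84.93 dB.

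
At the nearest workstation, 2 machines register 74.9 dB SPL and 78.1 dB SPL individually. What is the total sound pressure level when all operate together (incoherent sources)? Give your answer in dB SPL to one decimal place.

79.8 dB SPL

Incoherent sources combine by intensity addition: L_total = 10·log₁₀(Σ 10^(L_i/10)).
Σ 10^(L/10) = 10^(74.9/10) + 10^(78.1/10) = 9.547e+07.
L_total = 10·log₁₀(9.547e+07) = 79.80 dB SPL.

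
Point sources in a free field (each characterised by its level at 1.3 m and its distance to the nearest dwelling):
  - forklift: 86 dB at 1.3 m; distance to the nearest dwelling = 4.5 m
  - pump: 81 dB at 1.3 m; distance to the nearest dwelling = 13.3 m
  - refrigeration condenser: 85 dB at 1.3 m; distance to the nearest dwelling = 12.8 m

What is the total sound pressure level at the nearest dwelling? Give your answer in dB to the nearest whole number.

Apply inverse-square spreading to bring every level to the receiver, then sum 10^(L/10).
forklift: 86 − 20·log₁₀(4.5/1.3) = 86 − 10.79 = 75.21 dB.
pump: 81 − 20·log₁₀(13.3/1.3) = 81 − 20.20 = 60.80 dB.
refrigeration condenser: 85 − 20·log₁₀(12.8/1.3) = 85 − 19.87 = 65.13 dB.
Σ 10^(L/10) = 3.769e+07 → L_total = 10·log₁₀(3.769e+07) = 75.76 dB.

76 dB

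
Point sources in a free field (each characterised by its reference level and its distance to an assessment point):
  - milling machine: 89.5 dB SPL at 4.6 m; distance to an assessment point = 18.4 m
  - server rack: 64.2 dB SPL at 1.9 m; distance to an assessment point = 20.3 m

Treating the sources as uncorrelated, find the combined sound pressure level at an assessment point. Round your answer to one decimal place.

First find each source's level at the receiver (point-source: −20·log₁₀(r/r_ref)), then combine on an intensity basis.
milling machine: 89.5 − 20·log₁₀(18.4/4.6) = 89.5 − 12.04 = 77.46 dB SPL.
server rack: 64.2 − 20·log₁₀(20.3/1.9) = 64.2 − 20.57 = 43.63 dB SPL.
Σ 10^(L/10) = 5.573e+07 → L_total = 10·log₁₀(5.573e+07) = 77.46 dB SPL.

77.5 dB SPL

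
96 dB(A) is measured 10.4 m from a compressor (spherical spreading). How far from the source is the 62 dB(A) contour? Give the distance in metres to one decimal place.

521.2 m

Point-source spreading drops the level by 20·log₁₀(r₂/r₁); inverting, r₂/r₁ = 10^(ΔL/20).
r₂ = 10.4·10^((96−62)/20) = 10.4·10^(34.0/20) = 521.23 m.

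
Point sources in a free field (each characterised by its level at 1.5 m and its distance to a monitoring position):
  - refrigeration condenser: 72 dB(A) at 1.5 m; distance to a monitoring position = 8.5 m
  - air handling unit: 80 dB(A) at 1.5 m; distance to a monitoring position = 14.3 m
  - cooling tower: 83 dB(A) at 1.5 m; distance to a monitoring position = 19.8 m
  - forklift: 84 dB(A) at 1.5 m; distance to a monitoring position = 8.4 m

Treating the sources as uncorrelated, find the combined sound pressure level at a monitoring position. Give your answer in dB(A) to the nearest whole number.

70 dB(A)

Propagate each source to the receiver with L = L_ref − 20·log₁₀(r/r_ref), then add intensities.
refrigeration condenser: 72 − 20·log₁₀(8.5/1.5) = 72 − 15.07 = 56.93 dB(A).
air handling unit: 80 − 20·log₁₀(14.3/1.5) = 80 − 19.58 = 60.42 dB(A).
cooling tower: 83 − 20·log₁₀(19.8/1.5) = 83 − 22.41 = 60.59 dB(A).
forklift: 84 − 20·log₁₀(8.4/1.5) = 84 − 14.96 = 69.04 dB(A).
Σ 10^(L/10) = 1.075e+07 → L_total = 10·log₁₀(1.075e+07) = 70.31 dB(A).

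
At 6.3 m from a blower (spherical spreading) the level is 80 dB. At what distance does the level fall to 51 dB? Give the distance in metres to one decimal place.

177.6 m

For a point source L₁ − L₂ = 20·log₁₀(r₂/r₁), so r₂ = r₁·10^((L₁−L₂)/20).
r₂ = 6.3·10^((80−51)/20) = 6.3·10^(29.0/20) = 177.56 m.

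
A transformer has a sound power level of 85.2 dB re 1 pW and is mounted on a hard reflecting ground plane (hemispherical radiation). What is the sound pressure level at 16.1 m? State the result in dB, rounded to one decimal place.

53.1 dB

L_p = L_w − 10·log₁₀(2π·r²) with r = 16.1 m.
2π·r² = 1629 m², 10·log₁₀ of that is 32.118 dB.
L_p = 85.2 − 32.118 = 53.08 dB.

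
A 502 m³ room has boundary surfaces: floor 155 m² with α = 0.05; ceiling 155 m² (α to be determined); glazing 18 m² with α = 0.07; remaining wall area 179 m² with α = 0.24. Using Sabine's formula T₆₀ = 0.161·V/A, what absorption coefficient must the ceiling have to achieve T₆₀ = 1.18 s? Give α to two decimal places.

0.11

A = 0.161·V/T₆₀ = 0.161·502/1.18 = 68.49 m² sabins.
Absorption from the other surfaces = 155·0.05 + 18·0.07 + 179·0.24 = 51.97 m², so the ceiling must supply 16.52 m² over 155 m².
α = 16.52/155 = 0.107.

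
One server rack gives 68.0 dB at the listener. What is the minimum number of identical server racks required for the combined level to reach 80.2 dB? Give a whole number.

17

The shortfall is 80.2 − 68.0 = 12.2 dB, and N units add 10·log₁₀ N, so need 10·log₁₀ N ≥ 12.2.
N ≥ 10^(12.2/10) = 16.596, so N = 17.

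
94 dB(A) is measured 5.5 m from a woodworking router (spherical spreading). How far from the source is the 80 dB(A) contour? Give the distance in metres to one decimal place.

27.6 m

For a point source L₁ − L₂ = 20·log₁₀(r₂/r₁), so r₂ = r₁·10^((L₁−L₂)/20).
r₂ = 5.5·10^((94−80)/20) = 5.5·10^(14.0/20) = 27.57 m.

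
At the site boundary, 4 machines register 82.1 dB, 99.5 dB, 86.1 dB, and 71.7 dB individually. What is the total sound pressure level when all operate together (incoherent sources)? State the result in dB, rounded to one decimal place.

Incoherent sources combine by intensity addition: L_total = 10·log₁₀(Σ 10^(L_i/10)).
Σ 10^(L/10) = 10^(82.1/10) + 10^(99.5/10) + 10^(86.1/10) + 10^(71.7/10) = 9.497e+09.
L_total = 10·log₁₀(9.497e+09) = 99.78 dB.

99.8 dB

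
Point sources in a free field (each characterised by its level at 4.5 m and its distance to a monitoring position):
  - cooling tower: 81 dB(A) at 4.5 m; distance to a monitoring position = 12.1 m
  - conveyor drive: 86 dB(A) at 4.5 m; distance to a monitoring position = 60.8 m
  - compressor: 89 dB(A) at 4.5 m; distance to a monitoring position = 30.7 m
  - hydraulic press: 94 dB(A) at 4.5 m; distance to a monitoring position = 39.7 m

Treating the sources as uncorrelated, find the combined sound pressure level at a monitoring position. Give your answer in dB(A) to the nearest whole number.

First find each source's level at the receiver (point-source: −20·log₁₀(r/r_ref)), then combine on an intensity basis.
cooling tower: 81 − 20·log₁₀(12.1/4.5) = 81 − 8.59 = 72.41 dB(A).
conveyor drive: 86 − 20·log₁₀(60.8/4.5) = 86 − 22.61 = 63.39 dB(A).
compressor: 89 − 20·log₁₀(30.7/4.5) = 89 − 16.68 = 72.32 dB(A).
hydraulic press: 94 − 20·log₁₀(39.7/4.5) = 94 − 18.91 = 75.09 dB(A).
Σ 10^(L/10) = 6.893e+07 → L_total = 10·log₁₀(6.893e+07) = 78.38 dB(A).

78 dB(A)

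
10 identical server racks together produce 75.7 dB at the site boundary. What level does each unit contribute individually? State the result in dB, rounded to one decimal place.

For N identical incoherent sources L_total = L₁ + 10·log₁₀ N, so L₁ = 75.7 − 10·log₁₀(10) = 75.7 − 10.000.

65.7 dB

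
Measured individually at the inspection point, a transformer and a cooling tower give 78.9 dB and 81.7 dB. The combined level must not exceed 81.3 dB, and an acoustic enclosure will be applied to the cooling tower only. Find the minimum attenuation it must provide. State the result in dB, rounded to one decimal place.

4.1 dB

The untreated sources together contribute 10^(78.9/10) = 7.762e+07, i.e. 78.90 dB.
The limit corresponds to 10^(81.3/10) = 1.349e+08; subtracting the fixed part leaves 5.727e+07 for the cooling tower, i.e. 77.58 dB.
Required insertion loss = 81.7 − 77.58 = 4.12 dB.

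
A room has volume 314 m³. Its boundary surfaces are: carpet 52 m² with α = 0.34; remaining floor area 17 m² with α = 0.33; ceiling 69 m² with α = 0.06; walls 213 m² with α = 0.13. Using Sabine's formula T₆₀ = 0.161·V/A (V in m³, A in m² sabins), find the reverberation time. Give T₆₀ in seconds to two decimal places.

A = Σ Sᵢαᵢ = 52·0.34 + 17·0.33 + 69·0.06 + 213·0.13 = 55.12 m².
T₆₀ = 0.161·V/A = 0.161·314/55.12 = 0.917 s.

0.92 s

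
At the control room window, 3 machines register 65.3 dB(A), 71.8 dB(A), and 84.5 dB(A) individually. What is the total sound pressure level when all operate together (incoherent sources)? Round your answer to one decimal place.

For uncorrelated sources the intensities add, so convert each level to linear form, sum, and take 10·log₁₀ of the total.
Σ 10^(L/10) = 10^(65.3/10) + 10^(71.8/10) + 10^(84.5/10) = 3.004e+08.
L_total = 10·log₁₀(3.004e+08) = 84.78 dB(A).

84.8 dB(A)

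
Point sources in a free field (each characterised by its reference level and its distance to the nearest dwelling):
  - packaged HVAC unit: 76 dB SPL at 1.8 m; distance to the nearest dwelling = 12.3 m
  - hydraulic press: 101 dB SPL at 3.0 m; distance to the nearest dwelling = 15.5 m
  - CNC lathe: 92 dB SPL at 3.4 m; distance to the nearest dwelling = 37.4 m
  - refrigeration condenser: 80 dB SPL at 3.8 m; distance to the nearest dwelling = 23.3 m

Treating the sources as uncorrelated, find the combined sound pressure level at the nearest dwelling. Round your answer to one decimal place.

Propagate each source to the receiver with L = L_ref − 20·log₁₀(r/r_ref), then add intensities.
packaged HVAC unit: 76 − 20·log₁₀(12.3/1.8) = 76 − 16.69 = 59.31 dB SPL.
hydraulic press: 101 − 20·log₁₀(15.5/3.0) = 101 − 14.26 = 86.74 dB SPL.
CNC lathe: 92 − 20·log₁₀(37.4/3.4) = 92 − 20.83 = 71.17 dB SPL.
refrigeration condenser: 80 − 20·log₁₀(23.3/3.8) = 80 − 15.75 = 64.25 dB SPL.
Σ 10^(L/10) = 4.882e+08 → L_total = 10·log₁₀(4.882e+08) = 86.89 dB SPL.

86.9 dB SPL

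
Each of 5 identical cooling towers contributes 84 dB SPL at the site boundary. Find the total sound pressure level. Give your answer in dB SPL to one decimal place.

91.0 dB SPL

With 5 equal, uncorrelated contributions the intensity is 5× that of one unit, giving a rise of 10·log₁₀ 5.
L_total = 84 + 10·log₁₀(5) = 84 + 6.990 = 90.99 dB SPL.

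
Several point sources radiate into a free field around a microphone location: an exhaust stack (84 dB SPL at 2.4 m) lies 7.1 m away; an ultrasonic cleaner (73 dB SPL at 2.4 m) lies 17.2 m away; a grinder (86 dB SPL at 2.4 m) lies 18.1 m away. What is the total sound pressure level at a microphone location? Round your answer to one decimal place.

75.6 dB SPL

Propagate each source to the receiver with L = L_ref − 20·log₁₀(r/r_ref), then add intensities.
exhaust stack: 84 − 20·log₁₀(7.1/2.4) = 84 − 9.42 = 74.58 dB SPL.
ultrasonic cleaner: 73 − 20·log₁₀(17.2/2.4) = 73 − 17.11 = 55.89 dB SPL.
grinder: 86 − 20·log₁₀(18.1/2.4) = 86 − 17.55 = 68.45 dB SPL.
Σ 10^(L/10) = 3.609e+07 → L_total = 10·log₁₀(3.609e+07) = 75.57 dB SPL.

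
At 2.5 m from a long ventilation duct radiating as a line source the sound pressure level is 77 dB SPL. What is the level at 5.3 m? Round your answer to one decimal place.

Line-source attenuation: ΔL = 10·log₁₀(r₂/r₁) = 10·log₁₀(5.3/2.5) = 3.263 dB.
L₂ = 77 − 10·log₁₀(5.3/2.5) = 77 − 3.263 = 73.74 dB SPL.

73.7 dB SPL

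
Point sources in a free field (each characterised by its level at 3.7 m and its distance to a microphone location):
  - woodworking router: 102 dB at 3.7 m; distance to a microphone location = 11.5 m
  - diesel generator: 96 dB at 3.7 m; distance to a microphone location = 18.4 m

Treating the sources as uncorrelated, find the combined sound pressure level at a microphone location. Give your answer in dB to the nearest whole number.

93 dB

Apply inverse-square spreading to bring every level to the receiver, then sum 10^(L/10).
woodworking router: 102 − 20·log₁₀(11.5/3.7) = 102 − 9.85 = 92.15 dB.
diesel generator: 96 − 20·log₁₀(18.4/3.7) = 96 − 13.93 = 82.07 dB.
Σ 10^(L/10) = 1.802e+09 → L_total = 10·log₁₀(1.802e+09) = 92.56 dB.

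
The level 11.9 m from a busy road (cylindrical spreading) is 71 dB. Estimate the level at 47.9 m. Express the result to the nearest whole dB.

65 dB

Cylindrical spreading from a line source gives a 10·log₁₀(r₂/r₁) drop.
L₂ = 71 − 10·log₁₀(47.9/11.9) = 71 − 6.048 = 64.95 dB.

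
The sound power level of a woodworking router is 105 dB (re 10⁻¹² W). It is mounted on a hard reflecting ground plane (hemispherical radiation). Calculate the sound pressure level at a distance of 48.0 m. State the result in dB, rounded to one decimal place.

63.4 dB

L_p = L_w − 10·log₁₀(2π·r²) with r = 48.0 m.
2π·r² = 1.448e+04 m², 10·log₁₀ of that is 41.607 dB.
L_p = 105 − 41.607 = 63.39 dB.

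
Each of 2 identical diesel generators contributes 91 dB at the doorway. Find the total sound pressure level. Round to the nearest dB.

With 2 equal, uncorrelated contributions the intensity is 2× that of one unit, giving a rise of 10·log₁₀ 2.
L_total = 91 + 10·log₁₀(2) = 91 + 3.010 = 94.01 dB.

94 dB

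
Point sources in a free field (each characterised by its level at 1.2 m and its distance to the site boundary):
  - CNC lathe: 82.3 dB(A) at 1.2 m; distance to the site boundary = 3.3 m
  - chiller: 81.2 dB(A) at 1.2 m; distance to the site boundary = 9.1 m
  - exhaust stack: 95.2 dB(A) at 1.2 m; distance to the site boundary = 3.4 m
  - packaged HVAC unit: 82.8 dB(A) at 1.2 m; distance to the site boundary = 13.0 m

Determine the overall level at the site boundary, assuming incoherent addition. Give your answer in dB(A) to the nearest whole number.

86 dB(A)

Apply inverse-square spreading to bring every level to the receiver, then sum 10^(L/10).
CNC lathe: 82.3 − 20·log₁₀(3.3/1.2) = 82.3 − 8.79 = 73.51 dB(A).
chiller: 81.2 − 20·log₁₀(9.1/1.2) = 81.2 − 17.60 = 63.60 dB(A).
exhaust stack: 95.2 − 20·log₁₀(3.4/1.2) = 95.2 − 9.05 = 86.15 dB(A).
packaged HVAC unit: 82.8 − 20·log₁₀(13.0/1.2) = 82.8 − 20.70 = 62.10 dB(A).
Σ 10^(L/10) = 4.389e+08 → L_total = 10·log₁₀(4.389e+08) = 86.42 dB(A).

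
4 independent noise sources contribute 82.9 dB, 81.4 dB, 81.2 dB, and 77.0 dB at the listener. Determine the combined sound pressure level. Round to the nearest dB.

87 dB

Incoherent sources combine by intensity addition: L_total = 10·log₁₀(Σ 10^(L_i/10)).
Σ 10^(L/10) = 10^(82.9/10) + 10^(81.4/10) + 10^(81.2/10) + 10^(77.0/10) = 5.150e+08.
L_total = 10·log₁₀(5.150e+08) = 87.12 dB.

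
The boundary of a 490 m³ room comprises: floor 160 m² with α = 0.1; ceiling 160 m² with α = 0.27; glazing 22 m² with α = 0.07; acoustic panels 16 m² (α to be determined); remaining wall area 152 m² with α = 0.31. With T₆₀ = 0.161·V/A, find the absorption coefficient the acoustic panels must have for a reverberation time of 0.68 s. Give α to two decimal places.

A = 0.161·V/T₆₀ = 0.161·490/0.68 = 116.01 m² sabins.
Absorption from the other surfaces = 160·0.1 + 160·0.27 + 22·0.07 + 152·0.31 = 107.86 m², so the acoustic panels must supply 8.15 m² over 16 m².
α = 8.15/16 = 0.510.

0.51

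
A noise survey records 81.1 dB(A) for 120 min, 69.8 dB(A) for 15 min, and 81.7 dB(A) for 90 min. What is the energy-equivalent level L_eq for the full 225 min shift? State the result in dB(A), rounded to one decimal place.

Weight each interval's intensity by its duration and average over T = 225 min:
Σ tᵢ·10^(Lᵢ/10) = 120·10^(81.1/10) + 15·10^(69.8/10) + 90·10^(81.7/10) = 2.891e+10.
L_eq = 10·log₁₀(2.891e+10/225) = 81.09 dB(A).

81.1 dB(A)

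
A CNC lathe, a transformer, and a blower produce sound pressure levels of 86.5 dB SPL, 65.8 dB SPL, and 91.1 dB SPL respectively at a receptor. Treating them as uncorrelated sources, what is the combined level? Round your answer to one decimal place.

For uncorrelated sources the intensities add, so convert each level to linear form, sum, and take 10·log₁₀ of the total.
Σ 10^(L/10) = 10^(86.5/10) + 10^(65.8/10) + 10^(91.1/10) = 1.739e+09.
L_total = 10·log₁₀(1.739e+09) = 92.40 dB SPL.

92.4 dB SPL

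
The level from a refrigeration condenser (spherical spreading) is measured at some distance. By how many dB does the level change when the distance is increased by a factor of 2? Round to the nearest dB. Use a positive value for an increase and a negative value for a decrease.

A point source loses 6 dB per doubling of distance; generally ΔL = −20·log₁₀(r₂/r₁).
ΔL = −20·log₁₀(2) = -6.02 dB.

-6 dB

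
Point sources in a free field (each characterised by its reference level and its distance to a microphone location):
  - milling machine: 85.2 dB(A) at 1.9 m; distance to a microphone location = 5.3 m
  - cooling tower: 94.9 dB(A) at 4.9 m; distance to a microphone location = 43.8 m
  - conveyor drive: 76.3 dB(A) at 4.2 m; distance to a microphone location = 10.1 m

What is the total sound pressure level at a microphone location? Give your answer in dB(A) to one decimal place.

79.5 dB(A)

Propagate each source to the receiver with L = L_ref − 20·log₁₀(r/r_ref), then add intensities.
milling machine: 85.2 − 20·log₁₀(5.3/1.9) = 85.2 − 8.91 = 76.29 dB(A).
cooling tower: 94.9 − 20·log₁₀(43.8/4.9) = 94.9 − 19.03 = 75.87 dB(A).
conveyor drive: 76.3 − 20·log₁₀(10.1/4.2) = 76.3 − 7.62 = 68.68 dB(A).
Σ 10^(L/10) = 8.861e+07 → L_total = 10·log₁₀(8.861e+07) = 79.47 dB(A).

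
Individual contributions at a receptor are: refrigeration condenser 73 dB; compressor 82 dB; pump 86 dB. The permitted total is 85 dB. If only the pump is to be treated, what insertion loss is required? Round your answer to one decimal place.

4.6 dB

Everything except the pump sums to 10^(73/10) + 10^(82/10) = 1.784e+08 in linear terms, 82.51 dB.
To meet 85 dB overall, the treated pump may contribute at most 10^(85/10) − 1.784e+08 = 1.378e+08, i.e. 81.39 dB.
Required insertion loss = 86 − 81.39 = 4.61 dB.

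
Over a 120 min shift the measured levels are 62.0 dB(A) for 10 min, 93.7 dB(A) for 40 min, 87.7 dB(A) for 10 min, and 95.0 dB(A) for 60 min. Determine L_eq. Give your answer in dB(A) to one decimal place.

L_eq = 10·log₁₀[(1/T)·Σ tᵢ·10^(Lᵢ/10)] with T = 120 min.
Σ tᵢ·10^(Lᵢ/10) = 10·10^(62.0/10) + 40·10^(93.7/10) + 10·10^(87.7/10) + 60·10^(95.0/10) = 2.894e+11.
L_eq = 10·log₁₀(2.894e+11/120) = 93.82 dB(A).

93.8 dB(A)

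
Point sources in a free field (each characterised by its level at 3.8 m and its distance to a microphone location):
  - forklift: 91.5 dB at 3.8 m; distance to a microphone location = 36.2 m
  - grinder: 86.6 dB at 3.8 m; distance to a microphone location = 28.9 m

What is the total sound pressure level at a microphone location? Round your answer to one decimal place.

First find each source's level at the receiver (point-source: −20·log₁₀(r/r_ref)), then combine on an intensity basis.
forklift: 91.5 − 20·log₁₀(36.2/3.8) = 91.5 − 19.58 = 71.92 dB.
grinder: 86.6 − 20·log₁₀(28.9/3.8) = 86.6 − 17.62 = 68.98 dB.
Σ 10^(L/10) = 2.347e+07 → L_total = 10·log₁₀(2.347e+07) = 73.70 dB.

73.7 dB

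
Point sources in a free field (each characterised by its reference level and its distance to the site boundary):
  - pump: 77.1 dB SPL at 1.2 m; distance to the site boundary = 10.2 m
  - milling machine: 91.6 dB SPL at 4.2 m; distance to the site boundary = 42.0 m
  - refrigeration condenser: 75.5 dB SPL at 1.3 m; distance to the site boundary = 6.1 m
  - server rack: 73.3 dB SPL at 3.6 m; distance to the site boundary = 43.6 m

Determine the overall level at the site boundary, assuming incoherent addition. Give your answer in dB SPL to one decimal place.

First find each source's level at the receiver (point-source: −20·log₁₀(r/r_ref)), then combine on an intensity basis.
pump: 77.1 − 20·log₁₀(10.2/1.2) = 77.1 − 18.59 = 58.51 dB SPL.
milling machine: 91.6 − 20·log₁₀(42.0/4.2) = 91.6 − 20.00 = 71.60 dB SPL.
refrigeration condenser: 75.5 − 20·log₁₀(6.1/1.3) = 75.5 − 13.43 = 62.07 dB SPL.
server rack: 73.3 − 20·log₁₀(43.6/3.6) = 73.3 − 21.66 = 51.64 dB SPL.
Σ 10^(L/10) = 1.692e+07 → L_total = 10·log₁₀(1.692e+07) = 72.28 dB SPL.

72.3 dB SPL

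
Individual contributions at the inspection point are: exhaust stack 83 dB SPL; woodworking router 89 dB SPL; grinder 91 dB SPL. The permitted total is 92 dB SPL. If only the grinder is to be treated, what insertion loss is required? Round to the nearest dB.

3 dB

Fixed contribution from the other sources: Σ 10^(L/10) = 10^(83/10) + 10^(89/10) = 9.939e+08 (89.97 dB SPL).
To meet 92 dB SPL overall, the treated grinder may contribute at most 10^(92/10) − 9.939e+08 = 5.910e+08, i.e. 87.72 dB SPL.
So the grinder must be reduced from 91 to 87.72 dB SPL: IL = 3.28 dB.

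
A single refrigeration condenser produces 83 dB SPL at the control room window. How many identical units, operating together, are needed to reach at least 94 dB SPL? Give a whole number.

13

Need L₁ + 10·log₁₀ N ≥ 94, i.e. log₁₀ N ≥ 1.10.
N ≥ 10^(11.0/10) = 12.589, so N = 13.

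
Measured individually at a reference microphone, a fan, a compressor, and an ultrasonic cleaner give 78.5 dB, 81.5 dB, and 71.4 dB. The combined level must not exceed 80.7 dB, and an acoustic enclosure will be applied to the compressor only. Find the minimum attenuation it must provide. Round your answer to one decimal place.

The untreated sources together contribute 10^(78.5/10) + 10^(71.4/10) = 8.460e+07, i.e. 79.27 dB.
To meet 80.7 dB overall, the treated compressor may contribute at most 10^(80.7/10) − 8.460e+07 = 3.289e+07, i.e. 75.17 dB.
So the compressor must be reduced from 81.5 to 75.17 dB: IL = 6.33 dB.

6.3 dB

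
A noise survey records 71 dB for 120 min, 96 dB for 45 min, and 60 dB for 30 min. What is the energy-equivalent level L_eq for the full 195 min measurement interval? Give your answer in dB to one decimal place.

Weight each interval's intensity by its duration and average over T = 195 min:
Σ tᵢ·10^(Lᵢ/10) = 120·10^(71/10) + 45·10^(96/10) + 30·10^(60/10) = 1.807e+11.
L_eq = 10·log₁₀(1.807e+11/195) = 89.67 dB.

89.7 dB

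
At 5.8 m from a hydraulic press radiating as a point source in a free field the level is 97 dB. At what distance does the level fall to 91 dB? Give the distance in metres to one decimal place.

For a point source L₁ − L₂ = 20·log₁₀(r₂/r₁), so r₂ = r₁·10^((L₁−L₂)/20).
r₂ = 5.8·10^((97−91)/20) = 5.8·10^(6.0/20) = 11.57 m.

11.6 m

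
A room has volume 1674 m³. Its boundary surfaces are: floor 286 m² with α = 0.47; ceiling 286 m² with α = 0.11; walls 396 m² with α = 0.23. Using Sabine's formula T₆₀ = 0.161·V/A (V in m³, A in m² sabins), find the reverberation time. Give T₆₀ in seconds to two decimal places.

1.05 s

Summing Sᵢαᵢ: 286·0.47 + 286·0.11 + 396·0.23 = 256.96 m².
T₆₀ = 0.161·V/A = 0.161·1674/256.96 = 1.049 s.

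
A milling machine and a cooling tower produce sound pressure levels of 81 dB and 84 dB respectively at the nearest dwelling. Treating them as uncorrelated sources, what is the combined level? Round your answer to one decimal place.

85.8 dB

Incoherent sources combine by intensity addition: L_total = 10·log₁₀(Σ 10^(L_i/10)).
Σ 10^(L/10) = 10^(81/10) + 10^(84/10) = 3.771e+08.
L_total = 10·log₁₀(3.771e+08) = 85.76 dB.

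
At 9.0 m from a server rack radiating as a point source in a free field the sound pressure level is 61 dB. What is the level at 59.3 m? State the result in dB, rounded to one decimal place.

44.6 dB

For a point source, L₂ = L₁ − 20·log₁₀(r₂/r₁).
L₂ = 61 − 20·log₁₀(59.3/9.0) = 61 − 16.376 = 44.62 dB.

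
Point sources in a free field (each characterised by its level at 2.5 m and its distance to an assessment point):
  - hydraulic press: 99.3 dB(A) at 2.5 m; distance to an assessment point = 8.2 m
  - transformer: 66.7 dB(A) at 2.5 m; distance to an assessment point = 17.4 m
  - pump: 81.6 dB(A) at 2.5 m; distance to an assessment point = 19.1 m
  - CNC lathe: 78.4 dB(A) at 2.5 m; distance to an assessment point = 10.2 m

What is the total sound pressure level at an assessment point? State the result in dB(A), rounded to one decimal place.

First find each source's level at the receiver (point-source: −20·log₁₀(r/r_ref)), then combine on an intensity basis.
hydraulic press: 99.3 − 20·log₁₀(8.2/2.5) = 99.3 − 10.32 = 88.98 dB(A).
transformer: 66.7 − 20·log₁₀(17.4/2.5) = 66.7 − 16.85 = 49.85 dB(A).
pump: 81.6 − 20·log₁₀(19.1/2.5) = 81.6 − 17.66 = 63.94 dB(A).
CNC lathe: 78.4 − 20·log₁₀(10.2/2.5) = 78.4 − 12.21 = 66.19 dB(A).
Σ 10^(L/10) = 7.979e+08 → L_total = 10·log₁₀(7.979e+08) = 89.02 dB(A).

89.0 dB(A)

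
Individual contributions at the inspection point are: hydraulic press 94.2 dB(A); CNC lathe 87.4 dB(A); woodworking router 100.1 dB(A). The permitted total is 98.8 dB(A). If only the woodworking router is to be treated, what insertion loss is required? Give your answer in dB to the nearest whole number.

4 dB

Everything except the woodworking router sums to 10^(94.2/10) + 10^(87.4/10) = 3.180e+09 in linear terms, 95.02 dB(A).
The limit corresponds to 10^(98.8/10) = 7.586e+09; subtracting the fixed part leaves 4.406e+09 for the woodworking router, i.e. 96.44 dB(A).
Required insertion loss = 100.1 − 96.44 = 3.66 dB.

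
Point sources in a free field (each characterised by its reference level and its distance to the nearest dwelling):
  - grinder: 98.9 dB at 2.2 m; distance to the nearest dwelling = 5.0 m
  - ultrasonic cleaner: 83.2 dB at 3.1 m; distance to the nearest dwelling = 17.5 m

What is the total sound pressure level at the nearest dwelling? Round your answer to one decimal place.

91.8 dB

Apply inverse-square spreading to bring every level to the receiver, then sum 10^(L/10).
grinder: 98.9 − 20·log₁₀(5.0/2.2) = 98.9 − 7.13 = 91.77 dB.
ultrasonic cleaner: 83.2 − 20·log₁₀(17.5/3.1) = 83.2 − 15.03 = 68.17 dB.
Σ 10^(L/10) = 1.509e+09 → L_total = 10·log₁₀(1.509e+09) = 91.79 dB.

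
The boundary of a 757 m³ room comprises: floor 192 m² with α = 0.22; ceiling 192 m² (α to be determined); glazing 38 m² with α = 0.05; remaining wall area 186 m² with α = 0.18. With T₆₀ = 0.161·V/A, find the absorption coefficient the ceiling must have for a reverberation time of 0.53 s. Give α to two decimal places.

0.79

From T₆₀ = 0.161·V/A, the target T₆₀ = 0.53 s needs A = 0.161·757/0.53 = 229.96 m².
Absorption from the other surfaces = 192·0.22 + 38·0.05 + 186·0.18 = 77.62 m², so the ceiling must supply 152.34 m² over 192 m².
α = 152.34/192 = 0.793.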